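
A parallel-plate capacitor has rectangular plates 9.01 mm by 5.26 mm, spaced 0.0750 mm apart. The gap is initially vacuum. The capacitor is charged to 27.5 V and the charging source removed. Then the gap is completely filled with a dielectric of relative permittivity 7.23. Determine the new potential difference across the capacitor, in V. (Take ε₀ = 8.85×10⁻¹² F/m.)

A = 9.01 × 5.26 mm² = 4.74×10⁻⁵ m².
Initially C₁ = ε₀A/d = 8.85×10⁻¹² × 4.74×10⁻⁵ / 7.50×10⁻⁵ = 5.59×10⁻¹² F.
V₁ = 27.5 V.
Isolated ⇒ Q is held fixed. C₂ = 7.23 C₁ and V = Q/C, so V₂/V₁ = C₁/C₂ = 0.138.
V₂ = 0.138 × 27.5 = 3.80 V.

V ≈ 3.80 V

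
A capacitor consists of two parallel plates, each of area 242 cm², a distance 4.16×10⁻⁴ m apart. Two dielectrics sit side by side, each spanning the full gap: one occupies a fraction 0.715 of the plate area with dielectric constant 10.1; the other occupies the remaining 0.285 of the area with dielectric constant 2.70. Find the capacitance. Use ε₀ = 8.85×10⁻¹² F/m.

A = 242 cm² = 2.42×10⁻² m².
Side-by-side slabs ⇒ two capacitors in parallel, each spanning the full gap.
C₁ = κ₁ε₀A₁/d = 10.1 × 8.85×10⁻¹² × 1.73×10⁻² / 4.16×10⁻⁴ = 3.72×10⁻⁹ F.
C₂ = κ₂ε₀A₂/d = 2.70 × 8.85×10⁻¹² × 6.90×10⁻³ / 4.16×10⁻⁴ = 3.96×10⁻¹⁰ F.
C = C₁ + C₂ = 4.11×10⁻⁹ F.

4.11 nF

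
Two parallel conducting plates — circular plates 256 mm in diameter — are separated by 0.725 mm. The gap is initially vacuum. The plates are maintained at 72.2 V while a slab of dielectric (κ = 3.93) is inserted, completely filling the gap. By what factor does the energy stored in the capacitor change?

Battery connected ⇒ V is held fixed.
C₂ = 3.93 C₁ and U = ½CV², so U₂/U₁ = C₂/C₁ = 3.93.

U₂/U₁ ≈ 3.93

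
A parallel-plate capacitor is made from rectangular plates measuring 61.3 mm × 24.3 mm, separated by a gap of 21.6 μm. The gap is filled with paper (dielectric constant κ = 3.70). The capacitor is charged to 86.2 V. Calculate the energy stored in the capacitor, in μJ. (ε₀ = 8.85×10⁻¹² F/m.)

A = 61.3 × 24.3 mm² = 1.49×10⁻³ m².
C = κε₀A/d = 3.70 × 8.85×10⁻¹² × 1.49×10⁻³ / 2.16×10⁻⁵ = 2.26×10⁻⁹ F.
U = ½CV² = ½ × 2.26×10⁻⁹ × (86.2)² = 8.39×10⁻⁶ J.

8.39 μJ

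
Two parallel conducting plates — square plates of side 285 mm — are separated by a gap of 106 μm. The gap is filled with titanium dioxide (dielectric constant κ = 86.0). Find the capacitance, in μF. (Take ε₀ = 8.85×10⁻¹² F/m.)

A = (285 mm)² = 8.12×10⁻² m².
C = κε₀A/d = 86.0 × 8.85×10⁻¹² × 8.12×10⁻² / 1.06×10⁻⁴ = 5.83×10⁻⁷ F.

0.583 μF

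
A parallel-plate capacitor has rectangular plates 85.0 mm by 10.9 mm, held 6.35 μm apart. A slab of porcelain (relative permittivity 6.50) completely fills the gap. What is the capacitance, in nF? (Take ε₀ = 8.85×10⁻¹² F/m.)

C ≈ 8.39 nF

A = 85.0 × 10.9 mm² = 9.27×10⁻⁴ m².
C = κε₀A/d = 6.50 × 8.85×10⁻¹² × 9.27×10⁻⁴ / 6.35×10⁻⁶ = 8.39×10⁻⁹ F.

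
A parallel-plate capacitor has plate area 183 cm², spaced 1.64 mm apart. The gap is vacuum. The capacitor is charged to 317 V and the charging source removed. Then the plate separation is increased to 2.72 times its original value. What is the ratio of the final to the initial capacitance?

C = ε₀A/d scales as 1/d, so C₂/C₁ = d₁/d₂ = 1/2.72 = 0.368.

C₂/C₁ ≈ 0.368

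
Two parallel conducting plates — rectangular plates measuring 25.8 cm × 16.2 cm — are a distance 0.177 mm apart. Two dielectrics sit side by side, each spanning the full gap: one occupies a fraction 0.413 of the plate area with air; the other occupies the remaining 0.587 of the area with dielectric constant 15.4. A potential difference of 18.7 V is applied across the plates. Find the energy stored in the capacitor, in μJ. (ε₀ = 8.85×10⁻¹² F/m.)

3.45 μJ

A = 25.8 × 16.2 cm² = 4.18×10⁻² m².
Side-by-side slabs ⇒ two capacitors in parallel, each spanning the full gap.
C₁ = κ₁ε₀A₁/d = 1.00 × 8.85×10⁻¹² × 1.73×10⁻² / 1.77×10⁻⁴ = 8.63×10⁻¹⁰ F.
C₂ = κ₂ε₀A₂/d = 15.4 × 8.85×10⁻¹² × 2.45×10⁻² / 1.77×10⁻⁴ = 1.89×10⁻⁸ F.
C = C₁ + C₂ = 1.98×10⁻⁸ F.
U = ½CV² = ½ × 1.98×10⁻⁸ × (18.7)² = 3.45×10⁻⁶ J.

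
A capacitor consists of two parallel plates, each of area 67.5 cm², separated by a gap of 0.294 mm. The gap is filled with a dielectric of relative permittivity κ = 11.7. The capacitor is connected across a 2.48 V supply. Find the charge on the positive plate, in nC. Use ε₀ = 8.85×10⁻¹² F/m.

A = 67.5 cm² = 6.75×10⁻³ m².
C = κε₀A/d = 11.7 × 8.85×10⁻¹² × 6.75×10⁻³ / 2.94×10⁻⁴ = 2.38×10⁻⁹ F.
Q = CV = 2.38×10⁻⁹ × 2.48 = 5.90×10⁻⁹ C.

5.90 nC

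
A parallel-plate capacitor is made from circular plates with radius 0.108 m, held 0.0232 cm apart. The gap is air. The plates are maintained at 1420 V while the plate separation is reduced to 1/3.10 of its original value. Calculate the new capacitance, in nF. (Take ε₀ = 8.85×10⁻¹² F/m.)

C ≈ 4.33 nF

A = π(0.108 m)² = 3.66×10⁻² m².
Initially C₁ = ε₀A/d = 8.85×10⁻¹² × 3.66×10⁻² / 2.32×10⁻⁴ = 1.40×10⁻⁹ F.
C = ε₀A/d scales as 1/d, so C₂/C₁ = d₁/d₂ = 3.10.
C₂ = 3.10 × 1.40×10⁻⁹ = 4.33×10⁻⁹ F.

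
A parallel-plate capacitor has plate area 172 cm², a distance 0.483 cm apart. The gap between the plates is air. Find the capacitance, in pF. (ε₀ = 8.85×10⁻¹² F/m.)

C ≈ 31.5 pF

A = 172 cm² = 1.72×10⁻² m².
C = ε₀A/d = 8.85×10⁻¹² × 1.72×10⁻² / 4.83×10⁻³ = 3.15×10⁻¹¹ F.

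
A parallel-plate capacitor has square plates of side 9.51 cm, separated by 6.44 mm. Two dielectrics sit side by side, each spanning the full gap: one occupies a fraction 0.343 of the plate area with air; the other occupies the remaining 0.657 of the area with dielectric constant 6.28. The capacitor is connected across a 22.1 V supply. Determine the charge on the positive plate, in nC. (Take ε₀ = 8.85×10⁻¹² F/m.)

1.23 nC

A = (9.51 cm)² = 9.04×10⁻³ m².
Side-by-side slabs ⇒ two capacitors in parallel, each spanning the full gap.
C₁ = κ₁ε₀A₁/d = 1.00 × 8.85×10⁻¹² × 3.10×10⁻³ / 6.44×10⁻³ = 4.26×10⁻¹² F.
C₂ = κ₂ε₀A₂/d = 6.28 × 8.85×10⁻¹² × 5.94×10⁻³ / 6.44×10⁻³ = 5.13×10⁻¹¹ F.
C = C₁ + C₂ = 5.55×10⁻¹¹ F.
Q = CV = 5.55×10⁻¹¹ × 22.1 = 1.23×10⁻⁹ C.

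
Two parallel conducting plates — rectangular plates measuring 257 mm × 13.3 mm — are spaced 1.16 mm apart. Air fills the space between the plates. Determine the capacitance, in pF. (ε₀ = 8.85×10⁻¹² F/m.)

26.1 pF

A = 257 × 13.3 mm² = 3.42×10⁻³ m².
C = ε₀A/d = 8.85×10⁻¹² × 3.42×10⁻³ / 1.16×10⁻³ = 2.61×10⁻¹¹ F.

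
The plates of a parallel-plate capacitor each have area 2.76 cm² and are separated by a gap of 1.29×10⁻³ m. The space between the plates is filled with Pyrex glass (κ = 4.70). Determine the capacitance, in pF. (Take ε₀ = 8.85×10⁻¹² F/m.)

A = 2.76 cm² = 2.76×10⁻⁴ m².
C = κε₀A/d = 4.70 × 8.85×10⁻¹² × 2.76×10⁻⁴ / 1.29×10⁻³ = 8.90×10⁻¹² F.

C ≈ 8.90 pF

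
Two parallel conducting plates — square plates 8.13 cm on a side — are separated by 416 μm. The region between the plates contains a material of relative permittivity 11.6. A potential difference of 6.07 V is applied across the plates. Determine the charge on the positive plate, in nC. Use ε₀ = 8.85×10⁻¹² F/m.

9.90 nC

A = (8.13 cm)² = 6.61×10⁻³ m².
C = κε₀A/d = 11.6 × 8.85×10⁻¹² × 6.61×10⁻³ / 4.16×10⁻⁴ = 1.63×10⁻⁹ F.
Q = CV = 1.63×10⁻⁹ × 6.07 = 9.90×10⁻⁹ C.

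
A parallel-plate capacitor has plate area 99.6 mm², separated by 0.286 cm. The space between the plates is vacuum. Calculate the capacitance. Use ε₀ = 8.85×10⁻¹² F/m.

0.308 pF

A = 99.6 mm² = 9.96×10⁻⁵ m².
C = ε₀A/d = 8.85×10⁻¹² × 9.96×10⁻⁵ / 2.86×10⁻³ = 3.08×10⁻¹³ F.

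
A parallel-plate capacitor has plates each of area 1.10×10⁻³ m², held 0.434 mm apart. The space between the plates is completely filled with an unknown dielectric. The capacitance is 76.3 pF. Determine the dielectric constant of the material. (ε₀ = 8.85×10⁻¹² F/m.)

κ = Cd/(ε₀A) = 7.63×10⁻¹¹ × 4.34×10⁻⁴ / (8.85×10⁻¹² × 1.10×10⁻³) = 3.40.

3.40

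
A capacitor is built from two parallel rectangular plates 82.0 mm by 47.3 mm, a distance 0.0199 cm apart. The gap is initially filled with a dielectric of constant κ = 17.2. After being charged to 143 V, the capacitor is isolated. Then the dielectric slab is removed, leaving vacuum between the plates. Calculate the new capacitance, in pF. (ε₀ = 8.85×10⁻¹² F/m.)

A = 82.0 × 47.3 mm² = 3.88×10⁻³ m².
Initially C₁ = κε₀A/d = 17.2 × 8.85×10⁻¹² × 3.88×10⁻³ / 1.99×10⁻⁴ = 2.97×10⁻⁹ F.
C = κε₀A/d scales with κ, so C₂/C₁ = 1/κ = 1/17.2 = 0.0581.
C₂ = 0.0581 × 2.97×10⁻⁹ = 1.72×10⁻¹⁰ F.

C ≈ 172 pF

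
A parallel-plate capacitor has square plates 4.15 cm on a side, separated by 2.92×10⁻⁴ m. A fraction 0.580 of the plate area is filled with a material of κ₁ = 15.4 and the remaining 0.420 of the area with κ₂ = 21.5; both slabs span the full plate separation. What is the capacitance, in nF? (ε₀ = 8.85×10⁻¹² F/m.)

0.938 nF

A = (4.15 cm)² = 1.72×10⁻³ m².
Side-by-side slabs ⇒ two capacitors in parallel, each spanning the full gap.
C₁ = κ₁ε₀A₁/d = 15.4 × 8.85×10⁻¹² × 9.99×10⁻⁴ / 2.92×10⁻⁴ = 4.66×10⁻¹⁰ F.
C₂ = κ₂ε₀A₂/d = 21.5 × 8.85×10⁻¹² × 7.23×10⁻⁴ / 2.92×10⁻⁴ = 4.71×10⁻¹⁰ F.
C = C₁ + C₂ = 9.38×10⁻¹⁰ F.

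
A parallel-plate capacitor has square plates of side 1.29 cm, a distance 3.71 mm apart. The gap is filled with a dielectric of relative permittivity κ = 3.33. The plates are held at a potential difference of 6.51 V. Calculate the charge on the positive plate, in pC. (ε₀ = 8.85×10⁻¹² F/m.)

Q ≈ 8.61 pC

A = (1.29 cm)² = 1.66×10⁻⁴ m².
C = κε₀A/d = 3.33 × 8.85×10⁻¹² × 1.66×10⁻⁴ / 3.71×10⁻³ = 1.32×10⁻¹² F.
Q = CV = 1.32×10⁻¹² × 6.51 = 8.61×10⁻¹² C.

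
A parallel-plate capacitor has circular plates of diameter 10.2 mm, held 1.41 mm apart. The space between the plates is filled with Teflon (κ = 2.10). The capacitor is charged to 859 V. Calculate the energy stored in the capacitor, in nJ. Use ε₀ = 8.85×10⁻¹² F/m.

A = π(10.2/2 mm)² = 8.17×10⁻⁵ m².
C = κε₀A/d = 2.10 × 8.85×10⁻¹² × 8.17×10⁻⁵ / 1.41×10⁻³ = 1.08×10⁻¹² F.
U = ½CV² = ½ × 1.08×10⁻¹² × (859)² = 3.97×10⁻⁷ J.

397 nJ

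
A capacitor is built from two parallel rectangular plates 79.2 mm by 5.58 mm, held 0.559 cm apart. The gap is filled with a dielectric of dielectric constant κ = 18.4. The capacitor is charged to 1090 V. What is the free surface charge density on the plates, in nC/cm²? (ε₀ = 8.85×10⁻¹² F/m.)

A = 79.2 × 5.58 mm² = 4.42×10⁻⁴ m².
C = κε₀A/d = 18.4 × 8.85×10⁻¹² × 4.42×10⁻⁴ / 5.59×10⁻³ = 1.29×10⁻¹¹ F.
σ = Q/A = CV/A = 1.29×10⁻¹¹ × 1090 / 4.42×10⁻⁴ = 3.18×10⁻⁵ C/m².

3.18 nC/cm²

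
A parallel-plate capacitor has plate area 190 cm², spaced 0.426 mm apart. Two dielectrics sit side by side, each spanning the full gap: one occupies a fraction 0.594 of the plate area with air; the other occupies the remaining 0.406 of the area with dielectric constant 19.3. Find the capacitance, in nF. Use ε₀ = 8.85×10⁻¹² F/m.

A = 190 cm² = 1.90×10⁻² m².
Side-by-side slabs ⇒ two capacitors in parallel, each spanning the full gap.
C₁ = κ₁ε₀A₁/d = 1.00 × 8.85×10⁻¹² × 1.13×10⁻² / 4.26×10⁻⁴ = 2.34×10⁻¹⁰ F.
C₂ = κ₂ε₀A₂/d = 19.3 × 8.85×10⁻¹² × 7.71×10⁻³ / 4.26×10⁻⁴ = 3.09×10⁻⁹ F.
C = C₁ + C₂ = 3.33×10⁻⁹ F.

C ≈ 3.33 nF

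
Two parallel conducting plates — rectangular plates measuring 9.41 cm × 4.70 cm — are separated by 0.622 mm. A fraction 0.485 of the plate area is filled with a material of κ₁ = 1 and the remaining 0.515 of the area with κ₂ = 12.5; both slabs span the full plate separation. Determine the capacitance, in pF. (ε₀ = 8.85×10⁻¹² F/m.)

A = 9.41 × 4.70 cm² = 4.42×10⁻³ m².
Side-by-side slabs ⇒ two capacitors in parallel, each spanning the full gap.
C₁ = κ₁ε₀A₁/d = 1.00 × 8.85×10⁻¹² × 2.15×10⁻³ / 6.22×10⁻⁴ = 3.05×10⁻¹¹ F.
C₂ = κ₂ε₀A₂/d = 12.5 × 8.85×10⁻¹² × 2.28×10⁻³ / 6.22×10⁻⁴ = 4.05×10⁻¹⁰ F.
C = C₁ + C₂ = 4.36×10⁻¹⁰ F.

436 pF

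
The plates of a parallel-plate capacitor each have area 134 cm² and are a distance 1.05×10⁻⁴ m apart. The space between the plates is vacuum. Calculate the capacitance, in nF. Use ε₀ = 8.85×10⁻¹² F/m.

A = 134 cm² = 1.34×10⁻² m².
C = ε₀A/d = 8.85×10⁻¹² × 1.34×10⁻² / 1.05×10⁻⁴ = 1.13×10⁻⁹ F.

1.13 nF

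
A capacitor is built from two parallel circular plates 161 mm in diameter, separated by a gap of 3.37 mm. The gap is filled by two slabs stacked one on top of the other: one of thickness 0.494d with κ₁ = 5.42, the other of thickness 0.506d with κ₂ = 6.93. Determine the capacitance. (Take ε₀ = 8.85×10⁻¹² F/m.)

326 pF

A = π(161/2 mm)² = 2.04×10⁻² m².
Stacked slabs ⇒ two capacitors in series, each with the full plate area.
C₁ = κ₁ε₀A/d₁ = 5.42 × 8.85×10⁻¹² × 2.04×10⁻² / 1.66×10⁻³ = 5.87×10⁻¹⁰ F.
C₂ = κ₂ε₀A/d₂ = 6.93 × 8.85×10⁻¹² × 2.04×10⁻² / 1.71×10⁻³ = 7.32×10⁻¹⁰ F.
C = (1/C₁ + 1/C₂)⁻¹ = 3.26×10⁻¹⁰ F.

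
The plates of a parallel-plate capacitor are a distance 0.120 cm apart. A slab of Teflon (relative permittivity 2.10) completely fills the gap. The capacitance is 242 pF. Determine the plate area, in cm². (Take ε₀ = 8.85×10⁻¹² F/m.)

156 cm²

A = Cd/(κε₀) = 2.42×10⁻¹⁰ × 1.20×10⁻³ / (2.10 × 8.85×10⁻¹²) = 1.56×10⁻² m².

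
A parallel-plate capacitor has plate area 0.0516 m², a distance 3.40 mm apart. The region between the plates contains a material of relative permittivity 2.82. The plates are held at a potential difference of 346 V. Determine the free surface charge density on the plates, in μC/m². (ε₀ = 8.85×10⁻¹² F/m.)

σ ≈ 2.54 μC/m²

C = κε₀A/d = 2.82 × 8.85×10⁻¹² × 5.16×10⁻² / 3.40×10⁻³ = 3.79×10⁻¹⁰ F.
σ = Q/A = CV/A = 3.79×10⁻¹⁰ × 346 / 5.16×10⁻² = 2.54×10⁻⁶ C/m².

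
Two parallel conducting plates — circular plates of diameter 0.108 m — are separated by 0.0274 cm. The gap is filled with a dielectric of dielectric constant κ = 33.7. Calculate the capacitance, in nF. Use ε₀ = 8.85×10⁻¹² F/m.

A = π(0.108/2 m)² = 9.16×10⁻³ m².
C = κε₀A/d = 33.7 × 8.85×10⁻¹² × 9.16×10⁻³ / 2.74×10⁻⁴ = 9.97×10⁻⁹ F.

9.97 nF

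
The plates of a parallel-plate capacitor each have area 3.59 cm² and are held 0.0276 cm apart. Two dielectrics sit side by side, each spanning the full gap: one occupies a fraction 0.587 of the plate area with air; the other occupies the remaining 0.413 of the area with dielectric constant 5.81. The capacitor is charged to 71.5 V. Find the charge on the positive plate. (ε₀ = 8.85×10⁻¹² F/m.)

A = 3.59 cm² = 3.59×10⁻⁴ m².
Side-by-side slabs ⇒ two capacitors in parallel, each spanning the full gap.
C₁ = κ₁ε₀A₁/d = 1.00 × 8.85×10⁻¹² × 2.11×10⁻⁴ / 2.76×10⁻⁴ = 6.76×10⁻¹² F.
C₂ = κ₂ε₀A₂/d = 5.81 × 8.85×10⁻¹² × 1.48×10⁻⁴ / 2.76×10⁻⁴ = 2.76×10⁻¹¹ F.
C = C₁ + C₂ = 3.44×10⁻¹¹ F.
Q = CV = 3.44×10⁻¹¹ × 71.5 = 2.46×10⁻⁹ C.

Q ≈ 2.46 nC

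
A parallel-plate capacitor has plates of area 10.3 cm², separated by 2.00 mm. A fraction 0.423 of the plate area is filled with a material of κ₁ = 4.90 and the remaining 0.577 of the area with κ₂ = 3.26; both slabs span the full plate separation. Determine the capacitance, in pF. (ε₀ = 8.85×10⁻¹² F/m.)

C ≈ 18.0 pF

A = 10.3 cm² = 1.03×10⁻³ m².
Side-by-side slabs ⇒ two capacitors in parallel, each spanning the full gap.
C₁ = κ₁ε₀A₁/d = 4.90 × 8.85×10⁻¹² × 4.36×10⁻⁴ / 2.00×10⁻³ = 9.45×10⁻¹² F.
C₂ = κ₂ε₀A₂/d = 3.26 × 8.85×10⁻¹² × 5.94×10⁻⁴ / 2.00×10⁻³ = 8.57×10⁻¹² F.
C = C₁ + C₂ = 1.80×10⁻¹¹ F.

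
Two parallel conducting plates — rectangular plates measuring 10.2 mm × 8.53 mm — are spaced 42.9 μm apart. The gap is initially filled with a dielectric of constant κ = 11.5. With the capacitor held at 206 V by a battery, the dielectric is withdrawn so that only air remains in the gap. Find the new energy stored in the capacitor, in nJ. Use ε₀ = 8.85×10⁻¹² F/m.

A = 10.2 × 8.53 mm² = 8.70×10⁻⁵ m².
Initially C₁ = κε₀A/d = 11.5 × 8.85×10⁻¹² × 8.70×10⁻⁵ / 4.29×10⁻⁵ = 2.06×10⁻¹⁰ F.
U₁ = 4.38×10⁻⁶ J.
Battery connected ⇒ V is held fixed. C₂ = 0.0870 C₁ and U = ½CV², so U₂/U₁ = C₂/C₁ = 0.0870.
U₂ = 0.0870 × 4.38×10⁻⁶ = 3.81×10⁻⁷ J.

381 nJ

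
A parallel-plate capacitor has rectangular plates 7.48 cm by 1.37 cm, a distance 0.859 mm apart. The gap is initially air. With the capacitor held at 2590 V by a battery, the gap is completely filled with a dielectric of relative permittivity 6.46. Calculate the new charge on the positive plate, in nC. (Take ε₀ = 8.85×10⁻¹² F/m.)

Q ≈ 177 nC

A = 7.48 × 1.37 cm² = 1.02×10⁻³ m².
Initially C₁ = ε₀A/d = 8.85×10⁻¹² × 1.02×10⁻³ / 8.59×10⁻⁴ = 1.06×10⁻¹¹ F.
Q₁ = 2.73×10⁻⁸ C.
Battery connected ⇒ V is held fixed. C₂ = 6.46 C₁ and Q = CV, so Q₂/Q₁ = C₂/C₁ = 6.46.
Q₂ = 6.46 × 2.73×10⁻⁸ = 1.77×10⁻⁷ C.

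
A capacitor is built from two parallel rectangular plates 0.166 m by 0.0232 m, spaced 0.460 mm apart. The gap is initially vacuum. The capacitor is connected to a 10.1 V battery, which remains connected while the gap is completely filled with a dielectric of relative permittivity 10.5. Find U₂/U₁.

U₂/U₁ ≈ 10.5

Battery connected ⇒ V is held fixed.
C₂ = 10.5 C₁ and U = ½CV², so U₂/U₁ = C₂/C₁ = 10.5.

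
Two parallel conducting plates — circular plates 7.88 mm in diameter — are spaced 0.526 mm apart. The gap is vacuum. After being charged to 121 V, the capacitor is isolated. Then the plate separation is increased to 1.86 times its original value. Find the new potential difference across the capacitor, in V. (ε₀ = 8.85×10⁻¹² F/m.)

A = π(7.88/2 mm)² = 4.88×10⁻⁵ m².
Initially C₁ = ε₀A/d = 8.85×10⁻¹² × 4.88×10⁻⁵ / 5.26×10⁻⁴ = 8.21×10⁻¹³ F.
V₁ = 1.21×10² V.
Isolated ⇒ Q is held fixed. C₂ = 0.538 C₁ and V = Q/C, so V₂/V₁ = C₁/C₂ = 1.86.
V₂ = 1.86 × 1.21×10² = 2.25×10² V.

225 V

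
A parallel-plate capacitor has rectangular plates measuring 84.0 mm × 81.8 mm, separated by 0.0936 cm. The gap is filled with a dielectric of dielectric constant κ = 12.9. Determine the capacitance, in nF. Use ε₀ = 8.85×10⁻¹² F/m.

C ≈ 0.838 nF

A = 84.0 × 81.8 mm² = 6.87×10⁻³ m².
C = κε₀A/d = 12.9 × 8.85×10⁻¹² × 6.87×10⁻³ / 9.36×10⁻⁴ = 8.38×10⁻¹⁰ F.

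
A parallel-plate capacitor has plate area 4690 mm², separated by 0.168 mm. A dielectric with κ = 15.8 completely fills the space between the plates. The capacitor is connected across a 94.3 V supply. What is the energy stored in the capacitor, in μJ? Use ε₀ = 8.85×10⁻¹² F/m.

A = 4690 mm² = 4.69×10⁻³ m².
C = κε₀A/d = 15.8 × 8.85×10⁻¹² × 4.69×10⁻³ / 1.68×10⁻⁴ = 3.90×10⁻⁹ F.
U = ½CV² = ½ × 3.90×10⁻⁹ × (94.3)² = 1.74×10⁻⁵ J.

U ≈ 17.4 μJ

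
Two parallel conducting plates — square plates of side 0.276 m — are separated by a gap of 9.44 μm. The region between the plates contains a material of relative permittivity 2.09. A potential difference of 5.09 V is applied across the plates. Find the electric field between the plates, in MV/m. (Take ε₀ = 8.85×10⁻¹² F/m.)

0.539 MV/m

E = V/d = 5.09 / 9.44×10⁻⁶ = 5.39×10⁵ V/m.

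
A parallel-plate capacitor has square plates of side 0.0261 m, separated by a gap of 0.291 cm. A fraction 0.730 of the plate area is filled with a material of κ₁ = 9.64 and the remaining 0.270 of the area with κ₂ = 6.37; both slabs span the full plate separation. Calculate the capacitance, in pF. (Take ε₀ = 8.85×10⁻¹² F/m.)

C ≈ 18.1 pF

A = (0.0261 m)² = 6.81×10⁻⁴ m².
Side-by-side slabs ⇒ two capacitors in parallel, each spanning the full gap.
C₁ = κ₁ε₀A₁/d = 9.64 × 8.85×10⁻¹² × 4.97×10⁻⁴ / 2.91×10⁻³ = 1.46×10⁻¹¹ F.
C₂ = κ₂ε₀A₂/d = 6.37 × 8.85×10⁻¹² × 1.84×10⁻⁴ / 2.91×10⁻³ = 3.56×10⁻¹² F.
C = C₁ + C₂ = 1.81×10⁻¹¹ F.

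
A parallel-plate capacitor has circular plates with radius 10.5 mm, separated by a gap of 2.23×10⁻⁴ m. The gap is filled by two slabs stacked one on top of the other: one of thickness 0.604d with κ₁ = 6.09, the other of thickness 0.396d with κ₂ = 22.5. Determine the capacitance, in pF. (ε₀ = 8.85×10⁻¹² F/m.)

A = π(10.5 mm)² = 3.46×10⁻⁴ m².
Stacked slabs ⇒ two capacitors in series, each with the full plate area.
C₁ = κ₁ε₀A/d₁ = 6.09 × 8.85×10⁻¹² × 3.46×10⁻⁴ / 1.35×10⁻⁴ = 1.39×10⁻¹⁰ F.
C₂ = κ₂ε₀A/d₂ = 22.5 × 8.85×10⁻¹² × 3.46×10⁻⁴ / 8.83×10⁻⁵ = 7.81×10⁻¹⁰ F.
C = (1/C₁ + 1/C₂)⁻¹ = 1.18×10⁻¹⁰ F.

C ≈ 118 pF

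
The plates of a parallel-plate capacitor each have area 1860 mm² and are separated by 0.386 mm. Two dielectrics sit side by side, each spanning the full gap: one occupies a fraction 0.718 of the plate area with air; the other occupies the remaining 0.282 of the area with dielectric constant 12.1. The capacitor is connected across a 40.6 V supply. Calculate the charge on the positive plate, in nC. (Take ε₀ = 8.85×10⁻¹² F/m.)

Q ≈ 7.15 nC

A = 1860 mm² = 1.86×10⁻³ m².
Side-by-side slabs ⇒ two capacitors in parallel, each spanning the full gap.
C₁ = κ₁ε₀A₁/d = 1.00 × 8.85×10⁻¹² × 1.34×10⁻³ / 3.86×10⁻⁴ = 3.06×10⁻¹¹ F.
C₂ = κ₂ε₀A₂/d = 12.1 × 8.85×10⁻¹² × 5.25×10⁻⁴ / 3.86×10⁻⁴ = 1.46×10⁻¹⁰ F.
C = C₁ + C₂ = 1.76×10⁻¹⁰ F.
Q = CV = 1.76×10⁻¹⁰ × 40.6 = 7.15×10⁻⁹ C.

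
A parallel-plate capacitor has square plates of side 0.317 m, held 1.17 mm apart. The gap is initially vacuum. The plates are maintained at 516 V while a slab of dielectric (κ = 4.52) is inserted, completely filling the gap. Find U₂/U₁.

Battery connected ⇒ V is held fixed.
C₂ = 4.52 C₁ and U = ½CV², so U₂/U₁ = C₂/C₁ = 4.52.

4.52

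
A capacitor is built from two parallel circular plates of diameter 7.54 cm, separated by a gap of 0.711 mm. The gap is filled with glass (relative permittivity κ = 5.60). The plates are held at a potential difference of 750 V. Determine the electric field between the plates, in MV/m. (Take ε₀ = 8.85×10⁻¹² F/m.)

E ≈ 1.05 MV/m

E = V/d = 750 / 7.11×10⁻⁴ = 1.05×10⁶ V/m.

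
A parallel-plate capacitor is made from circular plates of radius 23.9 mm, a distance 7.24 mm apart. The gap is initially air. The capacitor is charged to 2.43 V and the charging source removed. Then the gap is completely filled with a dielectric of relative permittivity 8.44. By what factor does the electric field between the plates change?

Isolated ⇒ Q is held fixed.
V₂ = Q/C₂ = V₁/8.44; E = V/d, so E₂/E₁ = (V₂/V₁)(d₁/d₂) = 0.118.

E₂/E₁ ≈ 0.118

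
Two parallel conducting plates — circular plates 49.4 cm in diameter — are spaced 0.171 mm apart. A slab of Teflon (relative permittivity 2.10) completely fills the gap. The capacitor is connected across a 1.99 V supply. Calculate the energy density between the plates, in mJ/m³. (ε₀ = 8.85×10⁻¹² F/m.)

u ≈ 1.26 mJ/m³

E = V/d = 1.99 / 1.71×10⁻⁴ = 1.16×10⁴ V/m.
u = ½κε₀E² = ½ × 2.10 × 8.85×10⁻¹² × (1.16×10⁴)² = 1.26×10⁻³ J/m³.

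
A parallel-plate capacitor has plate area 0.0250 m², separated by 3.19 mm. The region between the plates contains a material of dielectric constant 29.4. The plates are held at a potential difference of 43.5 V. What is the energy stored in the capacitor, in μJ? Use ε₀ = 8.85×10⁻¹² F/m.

C = κε₀A/d = 29.4 × 8.85×10⁻¹² × 2.50×10⁻² / 3.19×10⁻³ = 2.04×10⁻⁹ F.
U = ½CV² = ½ × 2.04×10⁻⁹ × (43.5)² = 1.93×10⁻⁶ J.

U ≈ 1.93 μJ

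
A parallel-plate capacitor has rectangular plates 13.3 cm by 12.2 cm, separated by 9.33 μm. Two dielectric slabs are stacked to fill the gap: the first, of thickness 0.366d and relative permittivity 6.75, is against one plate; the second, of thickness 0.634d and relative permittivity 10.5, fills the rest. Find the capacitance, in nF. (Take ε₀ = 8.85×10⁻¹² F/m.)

C ≈ 134 nF

A = 13.3 × 12.2 cm² = 1.62×10⁻² m².
Stacked slabs ⇒ two capacitors in series, each with the full plate area.
C₁ = κ₁ε₀A/d₁ = 6.75 × 8.85×10⁻¹² × 1.62×10⁻² / 3.41×10⁻⁶ = 2.84×10⁻⁷ F.
C₂ = κ₂ε₀A/d₂ = 10.5 × 8.85×10⁻¹² × 1.62×10⁻² / 5.92×10⁻⁶ = 2.55×10⁻⁷ F.
C = (1/C₁ + 1/C₂)⁻¹ = 1.34×10⁻⁷ F.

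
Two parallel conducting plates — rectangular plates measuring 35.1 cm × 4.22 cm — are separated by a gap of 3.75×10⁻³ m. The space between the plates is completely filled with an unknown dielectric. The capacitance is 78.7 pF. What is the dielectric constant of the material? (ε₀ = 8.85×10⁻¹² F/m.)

2.25

A = 35.1 × 4.22 cm² = 1.48×10⁻² m².
κ = Cd/(ε₀A) = 7.87×10⁻¹¹ × 3.75×10⁻³ / (8.85×10⁻¹² × 1.48×10⁻²) = 2.25.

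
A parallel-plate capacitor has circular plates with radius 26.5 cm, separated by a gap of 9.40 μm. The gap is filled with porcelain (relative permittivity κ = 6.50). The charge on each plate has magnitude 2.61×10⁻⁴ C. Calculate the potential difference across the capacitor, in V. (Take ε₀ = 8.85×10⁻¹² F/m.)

V ≈ 193 V

A = π(26.5 cm)² = 0.221 m².
C = κε₀A/d = 6.50 × 8.85×10⁻¹² × 0.221 / 9.40×10⁻⁶ = 1.35×10⁻⁶ F.
V = Q/C = 2.61×10⁻⁴ / 1.35×10⁻⁶ = 1.93×10² V.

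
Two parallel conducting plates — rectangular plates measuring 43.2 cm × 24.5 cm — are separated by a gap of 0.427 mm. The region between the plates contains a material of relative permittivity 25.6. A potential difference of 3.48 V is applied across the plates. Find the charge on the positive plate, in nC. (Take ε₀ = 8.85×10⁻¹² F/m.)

A = 43.2 × 24.5 cm² = 0.106 m².
C = κε₀A/d = 25.6 × 8.85×10⁻¹² × 0.106 / 4.27×10⁻⁴ = 5.62×10⁻⁸ F.
Q = CV = 5.62×10⁻⁸ × 3.48 = 1.95×10⁻⁷ C.

195 nC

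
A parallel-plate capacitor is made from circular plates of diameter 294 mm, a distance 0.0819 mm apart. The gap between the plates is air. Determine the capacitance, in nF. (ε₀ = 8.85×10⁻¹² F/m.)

A = π(294/2 mm)² = 6.79×10⁻² m².
C = ε₀A/d = 8.85×10⁻¹² × 6.79×10⁻² / 8.19×10⁻⁵ = 7.34×10⁻⁹ F.

7.34 nF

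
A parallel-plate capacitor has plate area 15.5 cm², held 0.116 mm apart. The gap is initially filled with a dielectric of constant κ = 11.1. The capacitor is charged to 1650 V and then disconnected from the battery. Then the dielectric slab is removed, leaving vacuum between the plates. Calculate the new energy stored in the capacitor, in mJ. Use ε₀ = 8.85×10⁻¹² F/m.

A = 15.5 cm² = 1.55×10⁻³ m².
Initially C₁ = κε₀A/d = 11.1 × 8.85×10⁻¹² × 1.55×10⁻³ / 1.16×10⁻⁴ = 1.31×10⁻⁹ F.
U₁ = 1.79×10⁻³ J.
Isolated ⇒ Q is held fixed. C₂ = 0.0901 C₁ and U = Q²/(2C), so U₂/U₁ = C₁/C₂ = 11.1.
U₂ = 11.1 × 1.79×10⁻³ = 1.98×10⁻² J.

U ≈ 19.8 mJ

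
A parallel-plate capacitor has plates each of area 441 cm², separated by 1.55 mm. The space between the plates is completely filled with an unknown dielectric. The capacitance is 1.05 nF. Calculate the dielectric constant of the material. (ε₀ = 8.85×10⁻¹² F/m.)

4.17

A = 441 cm² = 4.41×10⁻² m².
κ = Cd/(ε₀A) = 1.05×10⁻⁹ × 1.55×10⁻³ / (8.85×10⁻¹² × 4.41×10⁻²) = 4.17.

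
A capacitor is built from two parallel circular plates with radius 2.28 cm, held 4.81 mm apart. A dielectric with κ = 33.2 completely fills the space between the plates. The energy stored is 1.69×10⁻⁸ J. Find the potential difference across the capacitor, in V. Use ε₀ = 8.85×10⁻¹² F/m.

18.4 V

A = π(2.28 cm)² = 1.63×10⁻³ m².
C = κε₀A/d = 33.2 × 8.85×10⁻¹² × 1.63×10⁻³ / 4.81×10⁻³ = 9.98×10⁻¹¹ F.
V = √(2U/C) = √(2 × 1.69×10⁻⁸ / 9.98×10⁻¹¹) = 18.4 V.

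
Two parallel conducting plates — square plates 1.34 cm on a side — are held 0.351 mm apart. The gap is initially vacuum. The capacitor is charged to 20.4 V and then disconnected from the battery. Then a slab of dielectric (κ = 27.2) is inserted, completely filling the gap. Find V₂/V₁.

V₂/V₁ ≈ 0.0368

Isolated ⇒ Q is held fixed.
C₂ = 27.2 C₁ and V = Q/C, so V₂/V₁ = C₁/C₂ = 0.0368.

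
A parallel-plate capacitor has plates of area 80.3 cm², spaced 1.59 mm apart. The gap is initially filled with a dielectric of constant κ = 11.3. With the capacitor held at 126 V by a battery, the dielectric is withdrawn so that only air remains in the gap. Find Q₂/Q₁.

Battery connected ⇒ V is held fixed.
C₂ = 0.0885 C₁ and Q = CV, so Q₂/Q₁ = C₂/C₁ = 0.0885.

Q₂/Q₁ ≈ 0.0885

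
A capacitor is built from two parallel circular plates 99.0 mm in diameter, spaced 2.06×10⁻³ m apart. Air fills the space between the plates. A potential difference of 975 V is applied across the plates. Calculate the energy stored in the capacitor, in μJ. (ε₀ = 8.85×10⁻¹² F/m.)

U ≈ 15.7 μJ

A = π(99.0/2 mm)² = 7.70×10⁻³ m².
C = ε₀A/d = 8.85×10⁻¹² × 7.70×10⁻³ / 2.06×10⁻³ = 3.31×10⁻¹¹ F.
U = ½CV² = ½ × 3.31×10⁻¹¹ × (975)² = 1.57×10⁻⁵ J.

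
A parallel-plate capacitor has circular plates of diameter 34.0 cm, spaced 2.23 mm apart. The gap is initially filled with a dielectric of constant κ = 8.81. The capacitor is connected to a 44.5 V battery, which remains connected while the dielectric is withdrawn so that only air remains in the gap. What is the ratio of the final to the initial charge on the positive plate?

Q₂/Q₁ ≈ 0.114

Battery connected ⇒ V is held fixed.
C₂ = 0.114 C₁ and Q = CV, so Q₂/Q₁ = C₂/C₁ = 0.114.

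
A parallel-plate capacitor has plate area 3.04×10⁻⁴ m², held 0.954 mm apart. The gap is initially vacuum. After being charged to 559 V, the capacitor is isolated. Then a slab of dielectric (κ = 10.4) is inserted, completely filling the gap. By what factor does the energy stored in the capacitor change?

U₂/U₁ ≈ 0.0962

Isolated ⇒ Q is held fixed.
C₂ = 10.4 C₁ and U = Q²/(2C), so U₂/U₁ = C₁/C₂ = 0.0962.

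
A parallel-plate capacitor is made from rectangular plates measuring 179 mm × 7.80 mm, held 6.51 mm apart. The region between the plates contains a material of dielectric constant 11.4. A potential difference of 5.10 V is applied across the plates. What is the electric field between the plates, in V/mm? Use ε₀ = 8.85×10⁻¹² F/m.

E = V/d = 5.10 / 6.51×10⁻³ = 7.83×10² V/m.

0.783 V/mm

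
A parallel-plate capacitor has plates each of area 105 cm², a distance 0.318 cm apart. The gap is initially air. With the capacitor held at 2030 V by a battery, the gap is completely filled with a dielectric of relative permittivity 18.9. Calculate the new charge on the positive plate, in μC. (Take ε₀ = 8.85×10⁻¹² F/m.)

A = 105 cm² = 1.05×10⁻² m².
Initially C₁ = ε₀A/d = 8.85×10⁻¹² × 1.05×10⁻² / 3.18×10⁻³ = 2.92×10⁻¹¹ F.
Q₁ = 5.93×10⁻⁸ C.
Battery connected ⇒ V is held fixed. C₂ = 18.9 C₁ and Q = CV, so Q₂/Q₁ = C₂/C₁ = 18.9.
Q₂ = 18.9 × 5.93×10⁻⁸ = 1.12×10⁻⁶ C.

Q ≈ 1.12 μC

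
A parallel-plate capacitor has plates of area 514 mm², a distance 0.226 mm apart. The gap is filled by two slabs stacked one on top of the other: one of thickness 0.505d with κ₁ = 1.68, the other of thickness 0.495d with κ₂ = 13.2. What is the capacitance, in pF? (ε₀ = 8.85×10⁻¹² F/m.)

59.5 pF

A = 514 mm² = 5.14×10⁻⁴ m².
Stacked slabs ⇒ two capacitors in series, each with the full plate area.
C₁ = κ₁ε₀A/d₁ = 1.68 × 8.85×10⁻¹² × 5.14×10⁻⁴ / 1.14×10⁻⁴ = 6.70×10⁻¹¹ F.
C₂ = κ₂ε₀A/d₂ = 13.2 × 8.85×10⁻¹² × 5.14×10⁻⁴ / 1.12×10⁻⁴ = 5.37×10⁻¹⁰ F.
C = (1/C₁ + 1/C₂)⁻¹ = 5.95×10⁻¹¹ F.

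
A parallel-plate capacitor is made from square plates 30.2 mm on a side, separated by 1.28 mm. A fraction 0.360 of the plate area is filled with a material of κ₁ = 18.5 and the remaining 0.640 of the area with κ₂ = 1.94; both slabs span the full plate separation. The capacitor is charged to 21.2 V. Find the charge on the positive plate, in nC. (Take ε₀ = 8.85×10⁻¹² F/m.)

A = (30.2 mm)² = 9.12×10⁻⁴ m².
Side-by-side slabs ⇒ two capacitors in parallel, each spanning the full gap.
C₁ = κ₁ε₀A₁/d = 18.5 × 8.85×10⁻¹² × 3.28×10⁻⁴ / 1.28×10⁻³ = 4.20×10⁻¹¹ F.
C₂ = κ₂ε₀A₂/d = 1.94 × 8.85×10⁻¹² × 5.84×10⁻⁴ / 1.28×10⁻³ = 7.83×10⁻¹² F.
C = C₁ + C₂ = 4.98×10⁻¹¹ F.
Q = CV = 4.98×10⁻¹¹ × 21.2 = 1.06×10⁻⁹ C.

1.06 nC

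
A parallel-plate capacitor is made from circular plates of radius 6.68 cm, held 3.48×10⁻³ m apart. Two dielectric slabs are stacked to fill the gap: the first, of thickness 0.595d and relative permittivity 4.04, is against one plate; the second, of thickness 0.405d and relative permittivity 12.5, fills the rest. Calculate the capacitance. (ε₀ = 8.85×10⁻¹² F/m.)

A = π(6.68 cm)² = 1.40×10⁻² m².
Stacked slabs ⇒ two capacitors in series, each with the full plate area.
C₁ = κ₁ε₀A/d₁ = 4.04 × 8.85×10⁻¹² × 1.40×10⁻² / 2.07×10⁻³ = 2.42×10⁻¹⁰ F.
C₂ = κ₂ε₀A/d₂ = 12.5 × 8.85×10⁻¹² × 1.40×10⁻² / 1.41×10⁻³ = 1.10×10⁻⁹ F.
C = (1/C₁ + 1/C₂)⁻¹ = 1.98×10⁻¹⁰ F.

198 pF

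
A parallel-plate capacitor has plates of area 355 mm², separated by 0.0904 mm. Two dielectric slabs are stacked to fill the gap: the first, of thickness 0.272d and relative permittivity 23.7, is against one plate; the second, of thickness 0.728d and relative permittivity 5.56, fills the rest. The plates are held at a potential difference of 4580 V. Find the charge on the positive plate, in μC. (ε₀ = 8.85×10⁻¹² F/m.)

Q ≈ 1.12 μC

A = 355 mm² = 3.55×10⁻⁴ m².
Stacked slabs ⇒ two capacitors in series, each with the full plate area.
C₁ = κ₁ε₀A/d₁ = 23.7 × 8.85×10⁻¹² × 3.55×10⁻⁴ / 2.46×10⁻⁵ = 3.03×10⁻⁹ F.
C₂ = κ₂ε₀A/d₂ = 5.56 × 8.85×10⁻¹² × 3.55×10⁻⁴ / 6.58×10⁻⁵ = 2.65×10⁻¹⁰ F.
C = (1/C₁ + 1/C₂)⁻¹ = 2.44×10⁻¹⁰ F.
Q = CV = 2.44×10⁻¹⁰ × 4580 = 1.12×10⁻⁶ C.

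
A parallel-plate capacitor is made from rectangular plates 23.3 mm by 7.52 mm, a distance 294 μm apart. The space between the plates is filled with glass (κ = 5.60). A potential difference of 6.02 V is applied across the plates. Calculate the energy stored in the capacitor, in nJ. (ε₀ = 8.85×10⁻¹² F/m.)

U ≈ 0.535 nJ

A = 23.3 × 7.52 mm² = 1.75×10⁻⁴ m².
C = κε₀A/d = 5.60 × 8.85×10⁻¹² × 1.75×10⁻⁴ / 2.94×10⁻⁴ = 2.95×10⁻¹¹ F.
U = ½CV² = ½ × 2.95×10⁻¹¹ × (6.02)² = 5.35×10⁻¹⁰ J.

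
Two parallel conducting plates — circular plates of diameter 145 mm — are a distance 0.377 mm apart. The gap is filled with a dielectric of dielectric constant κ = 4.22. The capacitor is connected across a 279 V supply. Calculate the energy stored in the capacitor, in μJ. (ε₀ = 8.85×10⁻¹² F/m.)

63.7 μJ

A = π(145/2 mm)² = 1.65×10⁻² m².
C = κε₀A/d = 4.22 × 8.85×10⁻¹² × 1.65×10⁻² / 3.77×10⁻⁴ = 1.64×10⁻⁹ F.
U = ½CV² = ½ × 1.64×10⁻⁹ × (279)² = 6.37×10⁻⁵ J.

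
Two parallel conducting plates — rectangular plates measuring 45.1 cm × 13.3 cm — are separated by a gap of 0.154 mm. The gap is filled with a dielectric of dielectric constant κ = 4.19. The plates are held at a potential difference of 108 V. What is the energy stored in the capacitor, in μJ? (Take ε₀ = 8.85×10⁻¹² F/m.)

A = 45.1 × 13.3 cm² = 6.00×10⁻² m².
C = κε₀A/d = 4.19 × 8.85×10⁻¹² × 6.00×10⁻² / 1.54×10⁻⁴ = 1.44×10⁻⁸ F.
U = ½CV² = ½ × 1.44×10⁻⁸ × (108)² = 8.42×10⁻⁵ J.

84.2 μJ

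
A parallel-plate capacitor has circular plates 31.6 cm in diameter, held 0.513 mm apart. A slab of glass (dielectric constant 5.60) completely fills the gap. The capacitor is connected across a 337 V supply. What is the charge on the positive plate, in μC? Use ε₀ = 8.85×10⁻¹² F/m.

A = π(31.6/2 cm)² = 7.84×10⁻² m².
C = κε₀A/d = 5.60 × 8.85×10⁻¹² × 7.84×10⁻² / 5.13×10⁻⁴ = 7.58×10⁻⁹ F.
Q = CV = 7.58×10⁻⁹ × 337 = 2.55×10⁻⁶ C.

2.55 μC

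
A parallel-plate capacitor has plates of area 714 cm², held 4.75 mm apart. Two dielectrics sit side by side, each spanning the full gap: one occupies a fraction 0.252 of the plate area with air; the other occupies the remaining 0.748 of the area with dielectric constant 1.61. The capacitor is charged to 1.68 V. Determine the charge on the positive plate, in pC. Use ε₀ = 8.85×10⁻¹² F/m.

A = 714 cm² = 7.14×10⁻² m².
Side-by-side slabs ⇒ two capacitors in parallel, each spanning the full gap.
C₁ = κ₁ε₀A₁/d = 1.00 × 8.85×10⁻¹² × 1.80×10⁻² / 4.75×10⁻³ = 3.35×10⁻¹¹ F.
C₂ = κ₂ε₀A₂/d = 1.61 × 8.85×10⁻¹² × 5.34×10⁻² / 4.75×10⁻³ = 1.60×10⁻¹⁰ F.
C = C₁ + C₂ = 1.94×10⁻¹⁰ F.
Q = CV = 1.94×10⁻¹⁰ × 1.68 = 3.25×10⁻¹⁰ C.

Q ≈ 325 pC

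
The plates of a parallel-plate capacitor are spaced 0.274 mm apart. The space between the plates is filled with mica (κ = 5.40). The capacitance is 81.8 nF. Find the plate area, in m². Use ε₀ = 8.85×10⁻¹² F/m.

A = Cd/(κε₀) = 8.18×10⁻⁸ × 2.74×10⁻⁴ / (5.40 × 8.85×10⁻¹²) = 0.469 m².

0.469 m²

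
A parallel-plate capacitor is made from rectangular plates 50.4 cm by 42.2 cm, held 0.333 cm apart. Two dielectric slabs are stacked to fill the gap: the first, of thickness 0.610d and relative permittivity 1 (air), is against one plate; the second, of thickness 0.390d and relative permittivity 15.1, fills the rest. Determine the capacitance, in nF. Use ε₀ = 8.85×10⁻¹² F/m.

A = 50.4 × 42.2 cm² = 0.213 m².
Stacked slabs ⇒ two capacitors in series, each with the full plate area.
C₁ = κ₁ε₀A/d₁ = 1.00 × 8.85×10⁻¹² × 0.213 / 2.03×10⁻³ = 9.27×10⁻¹⁰ F.
C₂ = κ₂ε₀A/d₂ = 15.1 × 8.85×10⁻¹² × 0.213 / 1.30×10⁻³ = 2.19×10⁻⁸ F.
C = (1/C₁ + 1/C₂)⁻¹ = 8.89×10⁻¹⁰ F.

0.889 nF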